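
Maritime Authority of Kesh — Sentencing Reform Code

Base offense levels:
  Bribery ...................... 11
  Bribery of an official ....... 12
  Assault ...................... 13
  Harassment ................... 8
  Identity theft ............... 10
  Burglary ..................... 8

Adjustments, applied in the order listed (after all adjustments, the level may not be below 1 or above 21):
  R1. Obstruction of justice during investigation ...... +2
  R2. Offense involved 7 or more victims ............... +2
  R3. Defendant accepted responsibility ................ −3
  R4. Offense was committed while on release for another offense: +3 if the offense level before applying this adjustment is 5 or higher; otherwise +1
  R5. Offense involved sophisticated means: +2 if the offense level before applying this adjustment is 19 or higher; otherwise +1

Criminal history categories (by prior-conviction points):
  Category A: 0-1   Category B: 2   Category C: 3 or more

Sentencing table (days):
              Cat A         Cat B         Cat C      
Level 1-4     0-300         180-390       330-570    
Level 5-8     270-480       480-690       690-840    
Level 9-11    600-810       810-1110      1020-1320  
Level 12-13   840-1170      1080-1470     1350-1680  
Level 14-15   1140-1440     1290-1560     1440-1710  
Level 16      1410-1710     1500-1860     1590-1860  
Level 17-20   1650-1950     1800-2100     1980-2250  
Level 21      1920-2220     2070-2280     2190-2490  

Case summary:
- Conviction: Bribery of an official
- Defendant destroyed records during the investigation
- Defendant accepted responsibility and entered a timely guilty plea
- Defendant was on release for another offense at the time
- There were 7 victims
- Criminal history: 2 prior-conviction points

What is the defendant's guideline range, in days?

1500-1860 days

Base offense level for bribery of an official: 12.
R1 applies: 12 + 2 = 14.
R2 applies: 14 + 2 = 16.
R3 applies: 16 − 3 = 13.
R4 applies (level before this adjustment is 13 ≥ 5, so +3): 13 + 3 = 16.
R5 does not apply.
Final offense level: 16.
Criminal history: 2 prior points → Category B (2).
Level 16 falls in the 16 band.
Grid: Level 16 × Category B = 1500-1860 days.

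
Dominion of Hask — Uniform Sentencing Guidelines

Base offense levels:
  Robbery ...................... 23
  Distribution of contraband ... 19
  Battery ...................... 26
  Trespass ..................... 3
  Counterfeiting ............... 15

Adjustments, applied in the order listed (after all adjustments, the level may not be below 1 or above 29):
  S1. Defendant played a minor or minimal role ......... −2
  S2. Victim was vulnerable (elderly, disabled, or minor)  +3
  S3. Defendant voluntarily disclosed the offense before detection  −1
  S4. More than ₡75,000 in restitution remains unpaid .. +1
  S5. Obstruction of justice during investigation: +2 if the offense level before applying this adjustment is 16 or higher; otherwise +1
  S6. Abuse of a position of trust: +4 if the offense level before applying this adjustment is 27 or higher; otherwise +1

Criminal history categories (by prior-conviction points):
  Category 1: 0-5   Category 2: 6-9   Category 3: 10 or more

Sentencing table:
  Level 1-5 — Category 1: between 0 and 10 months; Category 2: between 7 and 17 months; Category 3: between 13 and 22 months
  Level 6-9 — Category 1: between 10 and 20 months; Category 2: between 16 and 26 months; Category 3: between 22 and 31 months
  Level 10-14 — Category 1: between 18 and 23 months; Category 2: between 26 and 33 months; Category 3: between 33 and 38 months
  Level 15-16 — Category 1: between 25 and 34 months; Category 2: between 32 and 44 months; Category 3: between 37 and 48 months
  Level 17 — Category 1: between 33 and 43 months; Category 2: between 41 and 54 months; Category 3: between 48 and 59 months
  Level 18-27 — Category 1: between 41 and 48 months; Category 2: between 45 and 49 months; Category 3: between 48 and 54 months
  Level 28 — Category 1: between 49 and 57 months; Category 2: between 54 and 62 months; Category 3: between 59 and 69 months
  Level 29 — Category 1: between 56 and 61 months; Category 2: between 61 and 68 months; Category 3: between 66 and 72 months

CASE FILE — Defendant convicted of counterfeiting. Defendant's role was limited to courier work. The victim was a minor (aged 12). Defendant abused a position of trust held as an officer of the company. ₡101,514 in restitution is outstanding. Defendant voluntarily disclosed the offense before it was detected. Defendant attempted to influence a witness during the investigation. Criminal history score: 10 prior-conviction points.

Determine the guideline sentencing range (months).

48-54 months

Base offense level for counterfeiting: 15.
S1 applies: 15 − 2 = 13.
S2 applies: 13 + 3 = 16.
S3 applies: 16 − 1 = 15.
S4 applies: 15 + 1 = 16.
S5 applies (level before this adjustment is 16 ≥ 16, so +2): 16 + 2 = 18.
S6 applies (level before this adjustment is 18 < 27, so +1): 18 + 1 = 19.
Final offense level: 19.
Criminal history: 10 prior points → Category 3 (10+).
Level 19 falls in the 18-27 band.
Grid: Level 18-27 × Category 3 = 48-54 months.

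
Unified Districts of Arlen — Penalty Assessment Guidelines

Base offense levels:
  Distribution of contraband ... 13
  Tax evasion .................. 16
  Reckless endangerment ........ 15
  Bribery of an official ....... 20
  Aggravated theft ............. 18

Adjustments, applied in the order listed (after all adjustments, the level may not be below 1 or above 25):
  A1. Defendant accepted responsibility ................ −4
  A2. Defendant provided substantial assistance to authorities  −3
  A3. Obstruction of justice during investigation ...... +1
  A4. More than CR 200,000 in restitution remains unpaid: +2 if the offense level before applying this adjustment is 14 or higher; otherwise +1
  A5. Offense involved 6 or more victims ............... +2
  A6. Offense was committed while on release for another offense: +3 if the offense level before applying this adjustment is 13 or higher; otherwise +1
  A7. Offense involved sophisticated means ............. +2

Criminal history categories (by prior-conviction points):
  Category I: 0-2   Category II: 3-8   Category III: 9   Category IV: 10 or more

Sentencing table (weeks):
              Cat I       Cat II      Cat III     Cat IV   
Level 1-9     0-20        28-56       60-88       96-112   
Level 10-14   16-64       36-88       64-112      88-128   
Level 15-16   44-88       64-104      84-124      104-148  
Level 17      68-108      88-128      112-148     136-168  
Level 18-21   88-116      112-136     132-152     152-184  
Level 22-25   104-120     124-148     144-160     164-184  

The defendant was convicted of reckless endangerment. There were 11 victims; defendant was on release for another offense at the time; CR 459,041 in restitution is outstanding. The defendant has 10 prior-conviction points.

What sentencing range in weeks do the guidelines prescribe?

Base offense level for reckless endangerment: 15.
A4 applies (level before this adjustment is 15 ≥ 14, so +2): 15 + 2 = 17.
A5 applies: 17 + 2 = 19.
A6 applies (level before this adjustment is 19 ≥ 13, so +3): 19 + 3 = 22.
A7 does not apply.
Final offense level: 22.
Criminal history: 10 prior points → Category IV (10+).
Level 22 falls in the 22-25 band.
Grid: Level 22-25 × Category IV = 164-184 weeks.

164-184 weeks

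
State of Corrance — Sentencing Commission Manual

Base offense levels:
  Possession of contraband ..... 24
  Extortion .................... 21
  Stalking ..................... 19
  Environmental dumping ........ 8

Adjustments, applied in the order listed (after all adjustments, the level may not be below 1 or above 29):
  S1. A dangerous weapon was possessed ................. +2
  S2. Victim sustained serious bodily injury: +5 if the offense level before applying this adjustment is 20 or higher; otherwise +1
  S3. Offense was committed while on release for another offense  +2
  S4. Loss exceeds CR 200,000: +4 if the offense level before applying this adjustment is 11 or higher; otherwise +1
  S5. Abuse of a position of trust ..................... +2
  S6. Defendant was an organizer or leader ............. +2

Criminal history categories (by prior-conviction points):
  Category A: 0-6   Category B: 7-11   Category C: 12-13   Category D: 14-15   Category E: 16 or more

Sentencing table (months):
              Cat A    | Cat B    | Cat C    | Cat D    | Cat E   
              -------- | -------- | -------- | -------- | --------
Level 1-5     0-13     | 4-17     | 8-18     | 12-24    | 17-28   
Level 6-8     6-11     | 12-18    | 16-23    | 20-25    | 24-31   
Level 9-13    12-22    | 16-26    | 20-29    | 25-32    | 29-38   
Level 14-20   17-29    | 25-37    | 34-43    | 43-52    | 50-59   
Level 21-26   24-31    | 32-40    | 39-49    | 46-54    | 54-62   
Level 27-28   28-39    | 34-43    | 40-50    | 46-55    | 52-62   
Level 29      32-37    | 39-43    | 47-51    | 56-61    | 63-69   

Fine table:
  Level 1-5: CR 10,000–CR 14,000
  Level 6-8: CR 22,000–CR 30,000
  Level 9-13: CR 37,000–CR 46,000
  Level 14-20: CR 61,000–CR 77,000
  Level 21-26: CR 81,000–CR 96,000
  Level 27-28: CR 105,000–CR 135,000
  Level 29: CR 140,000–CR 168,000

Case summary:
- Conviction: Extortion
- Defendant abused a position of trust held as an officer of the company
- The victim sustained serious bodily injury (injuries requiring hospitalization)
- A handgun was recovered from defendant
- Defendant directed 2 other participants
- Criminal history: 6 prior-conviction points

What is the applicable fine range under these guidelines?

CR 140,000–CR 168,000

Base offense level for extortion: 21.
S1 applies: 21 + 2 = 23.
S2 applies (level before this adjustment is 23 ≥ 20, so +5): 23 + 5 = 28.
S3 does not apply.
S4 does not apply.
S5 applies: 28 + 2 = 30.
S6 applies: 30 + 2 = 32.
Level 32 exceeds the maximum of 29; capped at 29.
Final offense level: 29.
Level 29 falls in the 29 band.
Fine table: Level 29 → CR 140,000–CR 168,000.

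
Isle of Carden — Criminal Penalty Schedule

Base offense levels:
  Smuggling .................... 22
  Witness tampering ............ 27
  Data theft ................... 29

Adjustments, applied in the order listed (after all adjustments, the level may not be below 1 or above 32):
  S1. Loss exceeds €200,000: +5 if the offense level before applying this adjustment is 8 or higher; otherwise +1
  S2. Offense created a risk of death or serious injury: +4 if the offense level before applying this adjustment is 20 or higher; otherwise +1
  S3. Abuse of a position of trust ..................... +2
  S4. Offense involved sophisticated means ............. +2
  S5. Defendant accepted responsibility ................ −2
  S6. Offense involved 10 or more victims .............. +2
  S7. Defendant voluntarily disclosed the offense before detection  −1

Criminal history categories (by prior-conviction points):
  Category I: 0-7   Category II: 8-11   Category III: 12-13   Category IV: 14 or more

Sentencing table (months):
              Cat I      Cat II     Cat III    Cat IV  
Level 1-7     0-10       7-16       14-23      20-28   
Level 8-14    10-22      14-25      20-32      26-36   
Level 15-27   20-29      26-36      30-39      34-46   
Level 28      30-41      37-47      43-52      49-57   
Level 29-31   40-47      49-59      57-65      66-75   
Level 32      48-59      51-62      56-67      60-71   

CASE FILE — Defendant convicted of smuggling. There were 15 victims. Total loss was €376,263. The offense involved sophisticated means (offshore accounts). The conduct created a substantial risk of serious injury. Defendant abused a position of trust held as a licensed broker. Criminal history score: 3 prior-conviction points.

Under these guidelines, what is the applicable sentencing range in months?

Base offense level for smuggling: 22.
S1 applies (level before this adjustment is 22 ≥ 8, so +5): 22 + 5 = 27.
S2 applies (level before this adjustment is 27 ≥ 20, so +4): 27 + 4 = 31.
S3 applies: 31 + 2 = 33.
S4 applies: 33 + 2 = 35.
S6 applies: 35 + 2 = 37.
S7 does not apply.
Level 37 exceeds the maximum of 32; capped at 32.
Final offense level: 32.
Criminal history: 3 prior points → Category I (0-7).
Level 32 falls in the 32 band.
Grid: Level 32 × Category I = 48-59 months.

48-59 months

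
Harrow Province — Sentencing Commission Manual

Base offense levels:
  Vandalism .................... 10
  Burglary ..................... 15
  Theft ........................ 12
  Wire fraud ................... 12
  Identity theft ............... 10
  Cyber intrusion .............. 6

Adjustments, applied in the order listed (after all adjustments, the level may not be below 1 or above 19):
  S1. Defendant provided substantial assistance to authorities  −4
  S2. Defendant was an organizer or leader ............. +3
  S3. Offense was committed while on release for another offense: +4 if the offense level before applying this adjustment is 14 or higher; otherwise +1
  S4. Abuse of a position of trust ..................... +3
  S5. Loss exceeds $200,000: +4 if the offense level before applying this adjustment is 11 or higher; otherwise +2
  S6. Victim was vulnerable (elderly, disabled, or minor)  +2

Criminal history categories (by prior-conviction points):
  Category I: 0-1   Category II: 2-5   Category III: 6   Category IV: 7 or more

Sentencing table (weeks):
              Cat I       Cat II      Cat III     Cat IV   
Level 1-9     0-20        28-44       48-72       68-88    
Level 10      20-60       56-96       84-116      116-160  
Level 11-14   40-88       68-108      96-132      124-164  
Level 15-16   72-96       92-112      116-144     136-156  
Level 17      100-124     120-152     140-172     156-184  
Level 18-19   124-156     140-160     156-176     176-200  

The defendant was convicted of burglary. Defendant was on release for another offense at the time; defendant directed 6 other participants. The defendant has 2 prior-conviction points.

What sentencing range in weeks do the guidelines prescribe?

Base offense level for burglary: 15.
S2 applies: 15 + 3 = 18.
S3 applies (level before this adjustment is 18 ≥ 14, so +4): 18 + 4 = 22.
S4 does not apply.
S5 does not apply.
S6 does not apply.
Level 22 exceeds the maximum of 19; capped at 19.
Final offense level: 19.
Criminal history: 2 prior points → Category II (2-5).
Level 19 falls in the 18-19 band.
Grid: Level 18-19 × Category II = 140-160 weeks.

140-160 weeks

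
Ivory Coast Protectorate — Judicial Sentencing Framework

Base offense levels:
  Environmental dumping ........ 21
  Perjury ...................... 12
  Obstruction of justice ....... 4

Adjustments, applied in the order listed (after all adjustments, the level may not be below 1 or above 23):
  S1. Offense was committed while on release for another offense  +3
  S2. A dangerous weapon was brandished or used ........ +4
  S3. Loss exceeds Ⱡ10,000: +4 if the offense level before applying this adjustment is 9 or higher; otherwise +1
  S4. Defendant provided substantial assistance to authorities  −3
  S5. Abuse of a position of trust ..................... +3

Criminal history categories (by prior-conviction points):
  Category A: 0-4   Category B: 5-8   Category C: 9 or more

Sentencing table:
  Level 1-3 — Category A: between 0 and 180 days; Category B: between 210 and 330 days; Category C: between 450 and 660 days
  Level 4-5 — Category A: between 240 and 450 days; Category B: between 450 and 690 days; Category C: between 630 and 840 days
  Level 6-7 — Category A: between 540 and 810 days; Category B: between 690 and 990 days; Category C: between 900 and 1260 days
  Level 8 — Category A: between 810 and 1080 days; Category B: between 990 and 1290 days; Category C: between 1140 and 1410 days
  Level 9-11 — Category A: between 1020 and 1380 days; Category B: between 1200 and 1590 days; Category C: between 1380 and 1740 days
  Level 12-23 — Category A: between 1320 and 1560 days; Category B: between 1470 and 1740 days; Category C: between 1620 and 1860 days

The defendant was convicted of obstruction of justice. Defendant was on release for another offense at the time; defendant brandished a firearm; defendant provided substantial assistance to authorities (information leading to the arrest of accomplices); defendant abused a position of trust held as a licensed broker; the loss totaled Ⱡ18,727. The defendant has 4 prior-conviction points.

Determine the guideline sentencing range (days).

Base offense level for obstruction of justice: 4.
S1 applies: 4 + 3 = 7.
S2 applies: 7 + 4 = 11.
S3 applies (level before this adjustment is 11 ≥ 9, so +4): 11 + 4 = 15.
S4 applies: 15 − 3 = 12.
S5 applies: 12 + 3 = 15.
Final offense level: 15.
Criminal history: 4 prior points → Category A (0-4).
Level 15 falls in the 12-23 band.
Grid: Level 12-23 × Category A = 1320-1560 days.

1320-1560 days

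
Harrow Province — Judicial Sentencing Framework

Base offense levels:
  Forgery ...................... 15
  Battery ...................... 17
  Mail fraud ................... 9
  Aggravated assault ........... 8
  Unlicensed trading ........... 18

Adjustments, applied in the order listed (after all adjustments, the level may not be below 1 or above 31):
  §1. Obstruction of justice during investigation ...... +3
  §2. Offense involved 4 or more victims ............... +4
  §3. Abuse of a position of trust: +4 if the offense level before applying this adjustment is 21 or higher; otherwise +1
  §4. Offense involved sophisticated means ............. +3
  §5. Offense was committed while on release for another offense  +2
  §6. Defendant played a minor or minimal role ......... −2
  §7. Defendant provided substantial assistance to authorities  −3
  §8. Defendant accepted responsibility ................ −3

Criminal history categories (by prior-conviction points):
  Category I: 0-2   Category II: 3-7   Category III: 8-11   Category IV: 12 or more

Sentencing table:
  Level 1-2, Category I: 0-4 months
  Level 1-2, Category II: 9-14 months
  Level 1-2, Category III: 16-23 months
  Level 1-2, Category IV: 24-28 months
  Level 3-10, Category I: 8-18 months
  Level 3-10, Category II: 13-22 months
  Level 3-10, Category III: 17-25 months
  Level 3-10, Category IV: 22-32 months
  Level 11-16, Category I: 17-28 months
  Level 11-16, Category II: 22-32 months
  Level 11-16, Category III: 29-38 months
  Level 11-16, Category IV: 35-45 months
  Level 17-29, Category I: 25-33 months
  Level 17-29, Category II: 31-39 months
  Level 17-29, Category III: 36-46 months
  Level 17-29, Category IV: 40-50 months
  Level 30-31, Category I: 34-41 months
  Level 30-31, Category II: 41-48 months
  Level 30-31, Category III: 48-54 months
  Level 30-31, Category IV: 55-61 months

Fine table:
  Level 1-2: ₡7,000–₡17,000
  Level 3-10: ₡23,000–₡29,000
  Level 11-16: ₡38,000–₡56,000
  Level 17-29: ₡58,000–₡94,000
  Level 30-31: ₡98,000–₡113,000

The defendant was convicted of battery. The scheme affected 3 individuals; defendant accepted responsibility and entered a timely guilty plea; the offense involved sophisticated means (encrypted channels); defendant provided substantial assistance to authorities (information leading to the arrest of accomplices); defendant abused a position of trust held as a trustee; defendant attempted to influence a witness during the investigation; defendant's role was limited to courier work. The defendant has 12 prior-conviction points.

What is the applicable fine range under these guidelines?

₡38,000–₡56,000

Base offense level for battery: 17.
§1 applies: 17 + 3 = 20.
§2 does not apply.
§3 applies (level before this adjustment is 20 < 21, so +1): 20 + 1 = 21.
§4 applies: 21 + 3 = 24.
§6 applies: 24 − 2 = 22.
§7 applies: 22 − 3 = 19.
§8 applies: 19 − 3 = 16.
Final offense level: 16.
Level 16 falls in the 11-16 band.
Fine table: Level 11-16 → ₡38,000–₡56,000.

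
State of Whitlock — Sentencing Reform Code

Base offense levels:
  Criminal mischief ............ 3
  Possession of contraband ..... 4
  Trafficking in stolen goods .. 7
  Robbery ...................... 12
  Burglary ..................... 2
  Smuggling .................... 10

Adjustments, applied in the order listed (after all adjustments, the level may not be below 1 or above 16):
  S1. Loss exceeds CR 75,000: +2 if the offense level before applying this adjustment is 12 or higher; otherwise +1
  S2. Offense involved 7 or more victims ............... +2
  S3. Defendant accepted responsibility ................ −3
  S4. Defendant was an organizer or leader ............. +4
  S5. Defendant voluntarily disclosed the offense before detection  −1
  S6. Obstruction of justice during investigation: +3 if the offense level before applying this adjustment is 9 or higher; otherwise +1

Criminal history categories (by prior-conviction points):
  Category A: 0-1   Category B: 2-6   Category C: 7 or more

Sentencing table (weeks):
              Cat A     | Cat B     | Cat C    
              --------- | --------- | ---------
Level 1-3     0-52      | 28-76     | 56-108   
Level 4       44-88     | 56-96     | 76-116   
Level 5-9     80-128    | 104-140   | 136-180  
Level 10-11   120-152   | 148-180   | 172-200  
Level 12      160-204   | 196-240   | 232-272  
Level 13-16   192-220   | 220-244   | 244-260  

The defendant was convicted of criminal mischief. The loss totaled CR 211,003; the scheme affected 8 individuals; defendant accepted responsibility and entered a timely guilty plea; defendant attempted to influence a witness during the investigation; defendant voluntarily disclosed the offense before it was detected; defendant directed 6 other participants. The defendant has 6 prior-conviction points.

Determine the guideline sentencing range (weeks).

Base offense level for criminal mischief: 3.
S1 applies (level before this adjustment is 3 < 12, so +1): 3 + 1 = 4.
S2 applies: 4 + 2 = 6.
S3 applies: 6 − 3 = 3.
S4 applies: 3 + 4 = 7.
S5 applies: 7 − 1 = 6.
S6 applies (level before this adjustment is 6 < 9, so +1): 6 + 1 = 7.
Final offense level: 7.
Criminal history: 6 prior points → Category B (2-6).
Level 7 falls in the 5-9 band.
Grid: Level 5-9 × Category B = 104-140 weeks.

104-140 weeks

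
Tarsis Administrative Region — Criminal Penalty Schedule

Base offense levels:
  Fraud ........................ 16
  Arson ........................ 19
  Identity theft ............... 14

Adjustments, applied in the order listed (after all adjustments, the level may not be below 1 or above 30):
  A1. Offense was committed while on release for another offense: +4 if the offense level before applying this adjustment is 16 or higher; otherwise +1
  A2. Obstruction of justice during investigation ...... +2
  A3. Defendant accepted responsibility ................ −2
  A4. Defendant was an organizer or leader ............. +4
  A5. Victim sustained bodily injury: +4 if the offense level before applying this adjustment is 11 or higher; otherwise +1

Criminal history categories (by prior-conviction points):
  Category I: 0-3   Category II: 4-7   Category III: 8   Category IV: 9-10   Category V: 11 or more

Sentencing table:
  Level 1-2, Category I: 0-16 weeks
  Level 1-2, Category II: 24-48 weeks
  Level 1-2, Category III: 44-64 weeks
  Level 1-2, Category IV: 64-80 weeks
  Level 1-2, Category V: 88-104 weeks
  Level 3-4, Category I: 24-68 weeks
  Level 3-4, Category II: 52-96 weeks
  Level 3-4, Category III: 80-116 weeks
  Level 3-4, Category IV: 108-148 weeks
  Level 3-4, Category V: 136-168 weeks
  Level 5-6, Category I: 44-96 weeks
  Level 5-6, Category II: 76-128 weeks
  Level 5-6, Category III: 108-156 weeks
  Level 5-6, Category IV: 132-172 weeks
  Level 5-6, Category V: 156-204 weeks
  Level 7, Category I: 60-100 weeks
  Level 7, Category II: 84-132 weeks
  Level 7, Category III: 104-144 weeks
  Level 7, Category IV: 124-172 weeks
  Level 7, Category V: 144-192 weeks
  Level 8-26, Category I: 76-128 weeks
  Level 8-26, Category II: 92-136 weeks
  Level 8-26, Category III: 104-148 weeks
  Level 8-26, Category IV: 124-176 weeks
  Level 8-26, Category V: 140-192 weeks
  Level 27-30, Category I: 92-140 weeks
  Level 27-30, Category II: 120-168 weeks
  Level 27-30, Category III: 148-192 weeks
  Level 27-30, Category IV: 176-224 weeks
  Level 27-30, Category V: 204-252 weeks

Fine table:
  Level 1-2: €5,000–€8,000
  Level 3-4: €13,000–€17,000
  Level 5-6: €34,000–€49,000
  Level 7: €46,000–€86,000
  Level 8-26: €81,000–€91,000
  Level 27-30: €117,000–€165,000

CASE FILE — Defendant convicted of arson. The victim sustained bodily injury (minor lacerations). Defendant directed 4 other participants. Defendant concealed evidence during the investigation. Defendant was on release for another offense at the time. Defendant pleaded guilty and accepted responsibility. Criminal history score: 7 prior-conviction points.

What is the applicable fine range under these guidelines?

€117,000–€165,000

Base offense level for arson: 19.
A1 applies (level before this adjustment is 19 ≥ 16, so +4): 19 + 4 = 23.
A2 applies: 23 + 2 = 25.
A3 applies: 25 − 2 = 23.
A4 applies: 23 + 4 = 27.
A5 applies (level before this adjustment is 27 ≥ 11, so +4): 27 + 4 = 31.
Level 31 exceeds the maximum of 30; capped at 30.
Final offense level: 30.
Level 30 falls in the 27-30 band.
Fine table: Level 27-30 → €117,000–€165,000.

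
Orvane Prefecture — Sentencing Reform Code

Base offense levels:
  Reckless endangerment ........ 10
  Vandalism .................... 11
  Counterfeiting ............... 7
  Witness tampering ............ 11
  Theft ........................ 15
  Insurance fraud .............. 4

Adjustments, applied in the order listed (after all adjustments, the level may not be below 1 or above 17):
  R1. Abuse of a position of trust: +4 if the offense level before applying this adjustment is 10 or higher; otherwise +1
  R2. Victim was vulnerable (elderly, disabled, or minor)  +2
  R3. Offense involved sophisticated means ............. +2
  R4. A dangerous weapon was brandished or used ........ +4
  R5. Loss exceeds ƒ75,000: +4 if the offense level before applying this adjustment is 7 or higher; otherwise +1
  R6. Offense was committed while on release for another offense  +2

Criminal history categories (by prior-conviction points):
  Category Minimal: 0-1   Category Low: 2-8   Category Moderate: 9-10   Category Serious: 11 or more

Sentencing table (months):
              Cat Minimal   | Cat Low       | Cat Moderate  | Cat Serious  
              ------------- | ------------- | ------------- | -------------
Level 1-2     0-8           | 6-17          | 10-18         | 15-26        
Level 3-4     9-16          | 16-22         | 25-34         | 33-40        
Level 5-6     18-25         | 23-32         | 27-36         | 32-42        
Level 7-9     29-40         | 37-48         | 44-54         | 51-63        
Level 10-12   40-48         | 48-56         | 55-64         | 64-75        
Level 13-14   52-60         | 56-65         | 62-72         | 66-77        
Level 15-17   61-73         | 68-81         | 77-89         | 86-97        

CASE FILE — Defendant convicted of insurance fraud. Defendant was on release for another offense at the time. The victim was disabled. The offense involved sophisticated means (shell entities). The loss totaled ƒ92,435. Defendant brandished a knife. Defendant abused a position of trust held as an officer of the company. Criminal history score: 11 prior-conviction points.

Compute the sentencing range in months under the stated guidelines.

86-97 months

Base offense level for insurance fraud: 4.
R1 applies (level before this adjustment is 4 < 10, so +1): 4 + 1 = 5.
R2 applies: 5 + 2 = 7.
R3 applies: 7 + 2 = 9.
R4 applies: 9 + 4 = 13.
R5 applies (level before this adjustment is 13 ≥ 7, so +4): 13 + 4 = 17.
R6 applies: 17 + 2 = 19.
Level 19 exceeds the maximum of 17; capped at 17.
Final offense level: 17.
Criminal history: 11 prior points → Category Serious (11+).
Level 17 falls in the 15-17 band.
Grid: Level 15-17 × Category Serious = 86-97 months.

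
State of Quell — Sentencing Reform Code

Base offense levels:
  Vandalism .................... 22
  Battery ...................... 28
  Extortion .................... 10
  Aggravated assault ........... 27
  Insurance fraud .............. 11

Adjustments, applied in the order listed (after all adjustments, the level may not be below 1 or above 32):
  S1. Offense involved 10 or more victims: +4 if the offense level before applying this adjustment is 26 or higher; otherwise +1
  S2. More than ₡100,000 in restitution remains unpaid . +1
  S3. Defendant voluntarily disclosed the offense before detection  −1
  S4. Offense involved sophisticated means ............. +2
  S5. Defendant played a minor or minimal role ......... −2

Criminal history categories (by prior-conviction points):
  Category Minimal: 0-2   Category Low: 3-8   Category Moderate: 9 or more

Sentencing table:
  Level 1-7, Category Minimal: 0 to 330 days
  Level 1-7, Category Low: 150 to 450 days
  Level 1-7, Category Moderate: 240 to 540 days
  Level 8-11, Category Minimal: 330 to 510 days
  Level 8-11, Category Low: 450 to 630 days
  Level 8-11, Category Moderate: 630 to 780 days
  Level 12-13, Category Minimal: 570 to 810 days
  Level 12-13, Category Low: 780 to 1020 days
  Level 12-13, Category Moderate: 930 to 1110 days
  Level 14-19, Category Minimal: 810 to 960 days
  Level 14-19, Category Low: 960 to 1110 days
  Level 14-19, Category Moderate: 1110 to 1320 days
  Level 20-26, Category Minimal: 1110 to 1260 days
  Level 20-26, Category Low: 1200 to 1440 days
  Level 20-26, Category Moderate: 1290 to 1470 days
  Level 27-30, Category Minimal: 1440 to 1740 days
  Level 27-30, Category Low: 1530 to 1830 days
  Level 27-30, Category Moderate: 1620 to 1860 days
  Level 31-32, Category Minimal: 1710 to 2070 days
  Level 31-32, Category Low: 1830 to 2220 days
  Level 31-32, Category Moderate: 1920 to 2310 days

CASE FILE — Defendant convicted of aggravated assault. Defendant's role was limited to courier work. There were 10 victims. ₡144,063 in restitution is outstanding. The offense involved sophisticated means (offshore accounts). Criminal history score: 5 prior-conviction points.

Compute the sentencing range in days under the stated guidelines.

Base offense level for aggravated assault: 27.
S1 applies (level before this adjustment is 27 ≥ 26, so +4): 27 + 4 = 31.
S2 applies: 31 + 1 = 32.
S3 does not apply.
S4 applies: 32 + 2 = 34.
S5 applies: 34 − 2 = 32.
Final offense level: 32.
Criminal history: 5 prior points → Category Low (3-8).
Level 32 falls in the 31-32 band.
Grid: Level 31-32 × Category Low = 1830-2220 days.

1830-2220 days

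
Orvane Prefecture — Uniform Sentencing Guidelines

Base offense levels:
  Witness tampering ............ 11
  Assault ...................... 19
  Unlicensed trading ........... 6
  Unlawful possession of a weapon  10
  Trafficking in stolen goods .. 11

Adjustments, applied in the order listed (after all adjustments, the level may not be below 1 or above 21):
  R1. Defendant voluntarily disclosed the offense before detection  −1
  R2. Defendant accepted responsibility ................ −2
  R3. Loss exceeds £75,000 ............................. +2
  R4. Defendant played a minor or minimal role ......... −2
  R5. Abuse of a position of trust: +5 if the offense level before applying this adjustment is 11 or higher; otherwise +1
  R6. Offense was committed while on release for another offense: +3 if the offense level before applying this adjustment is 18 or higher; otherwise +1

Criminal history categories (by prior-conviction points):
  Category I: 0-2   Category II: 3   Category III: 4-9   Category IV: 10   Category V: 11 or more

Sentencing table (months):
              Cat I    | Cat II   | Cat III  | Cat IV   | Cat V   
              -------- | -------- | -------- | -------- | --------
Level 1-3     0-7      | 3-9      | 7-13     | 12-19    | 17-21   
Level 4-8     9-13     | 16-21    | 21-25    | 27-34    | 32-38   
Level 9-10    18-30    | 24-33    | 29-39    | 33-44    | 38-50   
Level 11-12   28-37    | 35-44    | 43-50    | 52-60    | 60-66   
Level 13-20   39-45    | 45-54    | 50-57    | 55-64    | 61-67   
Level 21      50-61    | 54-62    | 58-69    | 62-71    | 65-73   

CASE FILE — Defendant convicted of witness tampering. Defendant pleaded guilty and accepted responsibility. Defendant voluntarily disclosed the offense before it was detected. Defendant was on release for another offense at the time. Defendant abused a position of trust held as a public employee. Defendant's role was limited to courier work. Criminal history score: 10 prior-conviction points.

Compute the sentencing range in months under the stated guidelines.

Base offense level for witness tampering: 11.
R1 applies: 11 − 1 = 10.
R2 applies: 10 − 2 = 8.
R4 applies: 8 − 2 = 6.
R5 applies (level before this adjustment is 6 < 11, so +1): 6 + 1 = 7.
R6 applies (level before this adjustment is 7 < 18, so +1): 7 + 1 = 8.
Final offense level: 8.
Criminal history: 10 prior points → Category IV (10).
Level 8 falls in the 4-8 band.
Grid: Level 4-8 × Category IV = 27-34 months.

27-34 months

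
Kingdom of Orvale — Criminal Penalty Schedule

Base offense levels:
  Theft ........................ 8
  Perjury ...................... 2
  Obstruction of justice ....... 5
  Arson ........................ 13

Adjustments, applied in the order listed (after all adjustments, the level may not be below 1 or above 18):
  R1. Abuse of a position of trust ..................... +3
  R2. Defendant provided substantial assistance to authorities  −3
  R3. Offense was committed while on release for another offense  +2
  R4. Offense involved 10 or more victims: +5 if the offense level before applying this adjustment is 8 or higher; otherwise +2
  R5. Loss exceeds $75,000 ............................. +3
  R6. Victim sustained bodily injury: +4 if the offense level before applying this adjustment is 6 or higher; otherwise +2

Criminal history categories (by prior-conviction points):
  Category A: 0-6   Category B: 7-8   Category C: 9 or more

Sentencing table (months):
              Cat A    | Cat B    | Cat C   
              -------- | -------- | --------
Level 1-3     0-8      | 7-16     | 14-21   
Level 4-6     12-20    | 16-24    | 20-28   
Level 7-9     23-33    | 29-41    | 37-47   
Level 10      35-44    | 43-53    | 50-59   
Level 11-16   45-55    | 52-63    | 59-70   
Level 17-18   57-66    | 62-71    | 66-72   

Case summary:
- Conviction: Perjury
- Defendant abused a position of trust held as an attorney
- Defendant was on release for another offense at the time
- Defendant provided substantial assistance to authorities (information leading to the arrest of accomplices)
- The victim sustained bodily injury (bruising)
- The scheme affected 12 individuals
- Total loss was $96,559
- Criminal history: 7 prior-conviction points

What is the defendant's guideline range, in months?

Base offense level for perjury: 2.
R1 applies: 2 + 3 = 5.
R2 applies: 5 − 3 = 2.
R3 applies: 2 + 2 = 4.
R4 applies (level before this adjustment is 4 < 8, so +2): 4 + 2 = 6.
R5 applies: 6 + 3 = 9.
R6 applies (level before this adjustment is 9 ≥ 6, so +4): 9 + 4 = 13.
Final offense level: 13.
Criminal history: 7 prior points → Category B (7-8).
Level 13 falls in the 11-16 band.
Grid: Level 11-16 × Category B = 52-63 months.

52-63 months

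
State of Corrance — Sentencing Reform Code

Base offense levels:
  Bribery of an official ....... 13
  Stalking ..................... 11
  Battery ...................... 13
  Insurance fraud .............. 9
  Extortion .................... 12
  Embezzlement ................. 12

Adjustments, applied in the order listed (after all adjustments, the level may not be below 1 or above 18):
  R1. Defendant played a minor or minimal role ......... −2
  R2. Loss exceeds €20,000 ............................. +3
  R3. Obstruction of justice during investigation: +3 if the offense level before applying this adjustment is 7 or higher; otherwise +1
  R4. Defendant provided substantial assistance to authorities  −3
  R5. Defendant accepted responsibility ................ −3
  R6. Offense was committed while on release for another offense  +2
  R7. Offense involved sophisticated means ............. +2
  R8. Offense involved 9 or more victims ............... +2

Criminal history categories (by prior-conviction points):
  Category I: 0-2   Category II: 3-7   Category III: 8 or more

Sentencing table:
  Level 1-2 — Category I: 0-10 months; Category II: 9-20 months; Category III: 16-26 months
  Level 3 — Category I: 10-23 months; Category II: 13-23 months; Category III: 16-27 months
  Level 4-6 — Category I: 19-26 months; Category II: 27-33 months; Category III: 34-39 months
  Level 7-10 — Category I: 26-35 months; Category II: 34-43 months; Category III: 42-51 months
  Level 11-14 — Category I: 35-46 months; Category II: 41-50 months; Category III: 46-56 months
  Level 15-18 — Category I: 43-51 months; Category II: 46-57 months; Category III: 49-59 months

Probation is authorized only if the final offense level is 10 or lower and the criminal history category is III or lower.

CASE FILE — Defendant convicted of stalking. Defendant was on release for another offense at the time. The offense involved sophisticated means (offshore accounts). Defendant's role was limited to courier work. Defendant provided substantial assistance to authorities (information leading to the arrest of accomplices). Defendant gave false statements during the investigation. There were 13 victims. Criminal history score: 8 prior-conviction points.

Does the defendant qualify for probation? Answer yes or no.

Base offense level for stalking: 11.
R1 applies: 11 − 2 = 9.
R2 does not apply.
R3 applies (level before this adjustment is 9 ≥ 7, so +3): 9 + 3 = 12.
R4 applies: 12 − 3 = 9.
R5 does not apply.
R6 applies: 9 + 2 = 11.
R7 applies: 11 + 2 = 13.
R8 applies: 13 + 2 = 15.
Final offense level: 15.
Criminal history: 8 prior points → Category III (8+).
Level 15 falls in the 15-18 band.
Grid: Level 15-18 × Category III = 49-59 months.
Probation check: level 15 > 10 and category III ≤ III → not eligible.

No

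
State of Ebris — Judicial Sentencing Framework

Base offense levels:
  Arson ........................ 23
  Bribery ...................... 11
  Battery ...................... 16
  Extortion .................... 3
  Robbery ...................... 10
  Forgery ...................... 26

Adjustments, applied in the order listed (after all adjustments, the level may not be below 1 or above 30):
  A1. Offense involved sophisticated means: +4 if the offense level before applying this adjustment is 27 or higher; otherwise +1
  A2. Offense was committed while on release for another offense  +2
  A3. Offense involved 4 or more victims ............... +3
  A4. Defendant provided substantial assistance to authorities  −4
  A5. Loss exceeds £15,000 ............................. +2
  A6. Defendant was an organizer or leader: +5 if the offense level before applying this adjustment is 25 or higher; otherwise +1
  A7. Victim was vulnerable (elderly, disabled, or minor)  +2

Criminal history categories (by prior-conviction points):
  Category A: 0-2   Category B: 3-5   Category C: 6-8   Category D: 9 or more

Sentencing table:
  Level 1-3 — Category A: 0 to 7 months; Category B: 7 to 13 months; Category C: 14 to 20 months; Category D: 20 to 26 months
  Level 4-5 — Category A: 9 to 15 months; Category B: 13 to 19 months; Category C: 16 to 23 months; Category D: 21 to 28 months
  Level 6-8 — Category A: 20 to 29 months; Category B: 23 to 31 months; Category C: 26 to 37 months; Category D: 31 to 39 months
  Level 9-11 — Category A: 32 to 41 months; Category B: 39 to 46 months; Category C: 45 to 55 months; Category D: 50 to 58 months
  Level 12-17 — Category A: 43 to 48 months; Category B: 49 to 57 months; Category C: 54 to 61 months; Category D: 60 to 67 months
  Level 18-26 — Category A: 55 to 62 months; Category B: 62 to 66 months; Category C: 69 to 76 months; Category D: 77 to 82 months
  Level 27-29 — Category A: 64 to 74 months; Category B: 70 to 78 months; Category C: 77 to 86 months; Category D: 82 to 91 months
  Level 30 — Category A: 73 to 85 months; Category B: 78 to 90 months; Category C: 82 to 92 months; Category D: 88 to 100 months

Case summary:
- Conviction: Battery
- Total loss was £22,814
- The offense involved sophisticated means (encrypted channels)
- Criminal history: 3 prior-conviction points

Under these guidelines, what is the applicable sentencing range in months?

Base offense level for battery: 16.
A1 applies (level before this adjustment is 16 < 27, so +1): 16 + 1 = 17.
A2 does not apply.
A4 does not apply.
A5 applies: 17 + 2 = 19.
A6 does not apply.
Final offense level: 19.
Criminal history: 3 prior points → Category B (3-5).
Level 19 falls in the 18-26 band.
Grid: Level 18-26 × Category B = 62-66 months.

62-66 months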